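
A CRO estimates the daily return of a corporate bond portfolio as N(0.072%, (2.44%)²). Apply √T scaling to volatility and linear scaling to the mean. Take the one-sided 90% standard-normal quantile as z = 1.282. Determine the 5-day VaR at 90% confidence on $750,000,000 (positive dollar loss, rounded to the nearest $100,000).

$49,800,000

σ_{5d} = 2.44% × √5 = 5.456%; μ_{5d} = 5 × 0.072% = 0.360%.
VaR = −(0.360%) + 1.282 × 5.456% = 6.635%.
On $750,000,000: 0.06635 × $750,000,000 = $49,762,500.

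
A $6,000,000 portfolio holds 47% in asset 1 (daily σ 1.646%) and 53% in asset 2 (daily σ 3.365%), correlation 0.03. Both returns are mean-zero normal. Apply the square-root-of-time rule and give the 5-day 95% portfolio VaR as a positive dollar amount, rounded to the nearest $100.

σ_p = √(0.47²·1.646² + 0.53²·3.365² + 2·0.03·0.47·0.53·1.646·3.365) = 1.965%.
σ_{5d} = 1.965% × √5 = 4.394%.
z(95%) = 1.645.
VaR = 1.645 × 4.394% = 7.228%; on $6,000,000 that is $433,680.

$433,700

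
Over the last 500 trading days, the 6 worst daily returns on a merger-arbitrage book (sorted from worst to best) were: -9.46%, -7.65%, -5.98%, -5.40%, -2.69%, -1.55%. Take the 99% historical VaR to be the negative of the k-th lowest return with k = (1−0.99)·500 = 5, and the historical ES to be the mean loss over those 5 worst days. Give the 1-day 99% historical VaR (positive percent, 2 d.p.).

k = 5; the 5th lowest return is -2.69%, so VaR = 2.69%.

2.69%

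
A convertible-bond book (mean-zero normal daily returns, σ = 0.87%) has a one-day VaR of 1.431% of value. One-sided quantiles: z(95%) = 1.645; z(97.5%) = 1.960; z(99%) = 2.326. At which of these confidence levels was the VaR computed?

Implied z = VaR/σ = 1.431 / 0.87 = 1.645.
This matches z(95%) = 1.645.

95%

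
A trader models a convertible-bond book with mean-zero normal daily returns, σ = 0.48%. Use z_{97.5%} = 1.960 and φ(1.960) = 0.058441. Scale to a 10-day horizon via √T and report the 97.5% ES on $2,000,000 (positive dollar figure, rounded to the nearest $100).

$71,000

σ_{10d} = 0.48% × √10 = 1.518%.
ES multiplier = φ(z)/(1−α) = 0.058441/0.025 = 2.338.
ES = 1.518% × 2.338 = 3.549%; on $2,000,000: $70,980.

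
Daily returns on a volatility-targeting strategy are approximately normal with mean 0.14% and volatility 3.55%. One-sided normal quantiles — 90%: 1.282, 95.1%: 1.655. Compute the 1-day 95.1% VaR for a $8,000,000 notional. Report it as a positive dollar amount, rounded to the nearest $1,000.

VaR = −μ + z·σ = −(0.14%) + 1.655 × 3.55% = 5.735%.
On $8,000,000: 0.05735 × $8,000,000 = $458,800.

$459,000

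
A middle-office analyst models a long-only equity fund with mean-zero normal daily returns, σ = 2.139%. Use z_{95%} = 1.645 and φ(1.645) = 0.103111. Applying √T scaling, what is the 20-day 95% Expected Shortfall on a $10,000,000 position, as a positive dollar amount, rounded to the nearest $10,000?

σ_{20d} = 2.139% × √20 = 9.566%.
ES multiplier = φ(z)/(1−α) = 0.103111/0.05 = 2.062.
ES = 9.566% × 2.062 = 19.725%; on $10,000,000: $1,972,500.

$1,970,000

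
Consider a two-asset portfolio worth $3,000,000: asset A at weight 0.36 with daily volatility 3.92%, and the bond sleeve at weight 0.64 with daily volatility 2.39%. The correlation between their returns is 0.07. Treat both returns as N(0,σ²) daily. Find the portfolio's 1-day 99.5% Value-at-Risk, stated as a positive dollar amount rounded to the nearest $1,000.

σ_p² = 0.36²·3.92² + 0.64²·2.39² + 2·0.07·0.36·0.64·3.92·2.39 = 4.6334 (%²).
σ_p = √4.6334 = 2.153%.
At 99.5%, z = 2.576.
VaR = 2.576 × 2.153% = 5.546%; on $3,000,000 that is $166,380.

$166,000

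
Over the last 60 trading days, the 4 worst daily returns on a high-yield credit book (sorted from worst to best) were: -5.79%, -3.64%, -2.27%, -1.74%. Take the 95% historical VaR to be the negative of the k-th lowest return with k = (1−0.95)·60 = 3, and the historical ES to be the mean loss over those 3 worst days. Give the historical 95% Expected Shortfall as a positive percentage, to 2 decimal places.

The 3 worst returns sum to -11.70%.
ES = −(-11.70%) / 3 = 3.9% ≈ 3.90%.

3.90%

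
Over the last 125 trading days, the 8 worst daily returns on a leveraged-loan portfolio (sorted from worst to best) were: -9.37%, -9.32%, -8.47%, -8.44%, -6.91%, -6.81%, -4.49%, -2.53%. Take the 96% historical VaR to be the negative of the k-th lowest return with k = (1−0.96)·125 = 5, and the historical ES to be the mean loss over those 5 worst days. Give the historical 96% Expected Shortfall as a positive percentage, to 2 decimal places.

The 5 worst returns sum to -42.51%.
ES = −(-42.51%) / 5 = 8.502% ≈ 8.50%.

8.50%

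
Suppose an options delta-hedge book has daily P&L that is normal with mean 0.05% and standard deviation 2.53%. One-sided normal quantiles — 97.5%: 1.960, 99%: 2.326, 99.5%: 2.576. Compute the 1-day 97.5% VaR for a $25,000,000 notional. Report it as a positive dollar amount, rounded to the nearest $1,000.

$1,227,000

VaR = −μ + z·σ = −(0.05%) + 1.960 × 2.53% = 4.909%.
On $25,000,000: 0.04909 × $25,000,000 = $1,227,250.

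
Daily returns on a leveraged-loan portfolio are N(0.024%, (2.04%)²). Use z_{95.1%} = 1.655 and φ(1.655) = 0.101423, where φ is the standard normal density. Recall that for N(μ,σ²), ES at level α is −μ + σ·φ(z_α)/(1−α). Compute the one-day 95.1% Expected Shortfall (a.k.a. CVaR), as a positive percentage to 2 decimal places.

4.20%

Tail multiplier: φ(z)/(1−α) = 0.101423 / 0.049 = 2.070.
ES = −(0.024%) + 2.04% × 2.070 = 4.199%.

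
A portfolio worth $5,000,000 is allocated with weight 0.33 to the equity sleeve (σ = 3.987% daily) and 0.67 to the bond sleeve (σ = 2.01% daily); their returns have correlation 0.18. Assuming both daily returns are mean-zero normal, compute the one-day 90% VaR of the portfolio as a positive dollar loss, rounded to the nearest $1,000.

σ_p² = 0.33²·3.987² + 0.67²·2.01² + 2·0.18·0.33·0.67·3.987·2.01 = 4.1826 (%²).
σ_p = √4.1826 = 2.045%.
At 90%, z = 1.282.
VaR = 1.282 × 2.045% = 2.622%; on $5,000,000 that is $131,100.

$131,000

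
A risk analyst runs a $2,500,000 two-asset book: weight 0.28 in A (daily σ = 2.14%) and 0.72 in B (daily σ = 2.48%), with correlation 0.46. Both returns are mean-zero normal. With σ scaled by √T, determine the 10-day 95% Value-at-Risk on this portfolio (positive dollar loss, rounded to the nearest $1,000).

σ_p = √(0.28²·2.14² + 0.72²·2.48² + 2·0.46·0.28·0.72·2.14·2.48) = 2.129%.
σ_{10d} = 2.129% × √10 = 6.732%.
z(95%) = 1.645.
VaR = 1.645 × 6.732% = 11.074%; on $2,500,000 that is $276,850.

$277,000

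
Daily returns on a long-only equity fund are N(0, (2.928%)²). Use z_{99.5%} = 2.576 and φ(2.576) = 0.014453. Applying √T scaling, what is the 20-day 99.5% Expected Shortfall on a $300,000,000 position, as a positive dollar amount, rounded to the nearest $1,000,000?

$114,000,000

σ_{20d} = 2.928% × √20 = 13.094%.
ES multiplier = φ(z)/(1−α) = 0.014453/0.005 = 2.891.
ES = 13.094% × 2.891 = 37.855%; on $300,000,000: $113,565,000.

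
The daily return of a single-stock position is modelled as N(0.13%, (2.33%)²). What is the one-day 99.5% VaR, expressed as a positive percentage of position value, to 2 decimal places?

5.87%

At 99.5% one-sided, z = 2.576.
VaR = −μ + z·σ = −(0.13%) + 2.576 × 2.33% = 5.872%.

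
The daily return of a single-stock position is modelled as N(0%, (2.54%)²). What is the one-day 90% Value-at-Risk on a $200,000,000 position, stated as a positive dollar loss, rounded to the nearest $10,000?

$6,510,000

At 90% one-sided, z = 1.282.
VaR = z·σ = 1.282 × 2.54% = 3.256%.
On $200,000,000: 0.03256 × $200,000,000 = $6,512,000.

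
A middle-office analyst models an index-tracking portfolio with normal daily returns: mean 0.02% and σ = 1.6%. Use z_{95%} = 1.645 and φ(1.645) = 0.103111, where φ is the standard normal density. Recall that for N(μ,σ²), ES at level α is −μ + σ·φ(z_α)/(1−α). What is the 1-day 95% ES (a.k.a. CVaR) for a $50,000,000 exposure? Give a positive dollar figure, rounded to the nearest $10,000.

$1,640,000

Tail multiplier: φ(z)/(1−α) = 0.103111 / 0.05 = 2.062.
ES = −(0.02%) + 1.6% × 2.062 = 3.279%.
On $50,000,000: 0.03279 × $50,000,000 = $1,639,500.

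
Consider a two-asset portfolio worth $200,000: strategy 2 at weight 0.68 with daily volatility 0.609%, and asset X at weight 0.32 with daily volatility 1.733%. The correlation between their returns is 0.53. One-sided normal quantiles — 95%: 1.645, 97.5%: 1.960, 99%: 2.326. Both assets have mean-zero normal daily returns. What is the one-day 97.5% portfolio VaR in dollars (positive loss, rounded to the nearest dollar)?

σ_p² = 0.68²·0.609² + 0.32²·1.733² + 2·0.53·0.68·0.32·0.609·1.733 = 0.7225 (%²).
σ_p = √0.7225 = 0.850%.
VaR = 1.960 × 0.850% = 1.666%; on $200,000 that is $3,332.

$3,332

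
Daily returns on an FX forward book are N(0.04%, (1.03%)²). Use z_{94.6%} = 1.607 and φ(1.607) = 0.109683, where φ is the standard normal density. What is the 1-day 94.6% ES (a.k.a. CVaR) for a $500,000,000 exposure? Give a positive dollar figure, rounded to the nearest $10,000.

Tail multiplier: φ(z)/(1−α) = 0.109683 / 0.054 = 2.031.
ES = −(0.04%) + 1.03% × 2.031 = 2.052%.
On $500,000,000: 0.02052 × $500,000,000 = $10,260,000.

$10,260,000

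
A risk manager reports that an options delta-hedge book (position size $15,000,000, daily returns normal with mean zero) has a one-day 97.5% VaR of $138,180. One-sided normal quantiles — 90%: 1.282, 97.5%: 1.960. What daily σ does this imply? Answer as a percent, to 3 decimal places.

0.470%

VaR as a fraction: $138,180 / $15,000,000 = 0.921%.
σ = VaR / z = 0.921% / 1.960 = 0.470%.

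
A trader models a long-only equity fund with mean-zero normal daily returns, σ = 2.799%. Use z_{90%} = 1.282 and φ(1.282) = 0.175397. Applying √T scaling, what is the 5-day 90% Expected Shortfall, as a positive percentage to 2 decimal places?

10.98%

σ_{5d} = 2.799% × √5 = 6.259%.
ES multiplier = φ(z)/(1−α) = 0.175397/0.1 = 1.754.
ES = 6.259% × 1.754 = 10.978%.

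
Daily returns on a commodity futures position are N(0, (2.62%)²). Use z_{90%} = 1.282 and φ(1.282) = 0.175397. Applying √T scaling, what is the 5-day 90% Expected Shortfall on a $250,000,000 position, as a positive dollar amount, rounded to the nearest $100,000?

σ_{5d} = 2.62% × √5 = 5.858%.
ES multiplier = φ(z)/(1−α) = 0.175397/0.1 = 1.754.
ES = 5.858% × 1.754 = 10.275%; on $250,000,000: $25,687,500.

$25,700,000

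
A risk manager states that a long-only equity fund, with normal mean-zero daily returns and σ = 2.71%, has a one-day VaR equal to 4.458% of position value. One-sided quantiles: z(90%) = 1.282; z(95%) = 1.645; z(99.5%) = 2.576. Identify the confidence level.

Implied z = VaR/σ = 4.458 / 2.71 = 1.645.
This matches z(95%) = 1.645.

95%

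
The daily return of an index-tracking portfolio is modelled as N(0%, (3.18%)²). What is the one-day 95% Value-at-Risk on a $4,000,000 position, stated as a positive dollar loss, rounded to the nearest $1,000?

At 95% one-sided, z = 1.645.
VaR = z·σ = 1.645 × 3.18% = 5.231%.
On $4,000,000: 0.05231 × $4,000,000 = $209,240.

$209,000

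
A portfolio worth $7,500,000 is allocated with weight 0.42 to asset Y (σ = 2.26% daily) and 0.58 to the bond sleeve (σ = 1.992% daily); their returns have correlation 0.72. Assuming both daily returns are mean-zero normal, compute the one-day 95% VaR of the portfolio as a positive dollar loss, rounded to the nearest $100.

$241,000

σ_p² = 0.42²·2.26² + 0.58²·1.992² + 2·0.72·0.42·0.58·2.26·1.992 = 3.8150 (%²).
σ_p = √3.8150 = 1.953%.
At 95%, z = 1.645.
VaR = 1.645 × 1.953% = 3.213%; on $7,500,000 that is $240,975.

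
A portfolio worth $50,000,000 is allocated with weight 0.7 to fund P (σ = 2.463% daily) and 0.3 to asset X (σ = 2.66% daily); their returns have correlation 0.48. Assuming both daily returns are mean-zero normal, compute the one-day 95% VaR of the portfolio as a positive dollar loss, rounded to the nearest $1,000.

$1,826,000

σ_p² = 0.7²·2.463² + 0.3²·2.66² + 2·0.48·0.7·0.3·2.463·2.66 = 4.9301 (%²).
σ_p = √4.9301 = 2.220%.
At 95%, z = 1.645.
VaR = 1.645 × 2.220% = 3.652%; on $50,000,000 that is $1,826,000.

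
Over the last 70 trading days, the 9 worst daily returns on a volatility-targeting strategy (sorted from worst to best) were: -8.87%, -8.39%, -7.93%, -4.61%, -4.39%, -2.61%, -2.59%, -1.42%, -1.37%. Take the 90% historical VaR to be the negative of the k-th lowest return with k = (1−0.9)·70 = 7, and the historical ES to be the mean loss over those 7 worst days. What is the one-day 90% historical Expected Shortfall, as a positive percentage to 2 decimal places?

The 7 worst returns sum to -39.39%.
ES = −(-39.39%) / 7 = 5.6271…% ≈ 5.63%.

5.63%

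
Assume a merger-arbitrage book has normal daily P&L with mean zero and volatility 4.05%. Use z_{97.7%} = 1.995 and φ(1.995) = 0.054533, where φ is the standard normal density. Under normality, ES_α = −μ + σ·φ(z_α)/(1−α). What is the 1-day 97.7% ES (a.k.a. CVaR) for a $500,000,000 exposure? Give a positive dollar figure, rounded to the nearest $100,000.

Tail multiplier: φ(z)/(1−α) = 0.054533 / 0.023 = 2.371.
ES = 4.05% × 2.371 = 9.603%.
On $500,000,000: 0.09603 × $500,000,000 = $48,015,000.

$48,000,000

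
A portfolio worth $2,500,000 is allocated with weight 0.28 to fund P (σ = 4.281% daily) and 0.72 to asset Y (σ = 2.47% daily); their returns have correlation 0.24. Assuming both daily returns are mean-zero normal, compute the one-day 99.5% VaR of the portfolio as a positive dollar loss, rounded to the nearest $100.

$152,700

σ_p² = 0.28²·4.281² + 0.72²·2.47² + 2·0.24·0.28·0.72·4.281·2.47 = 5.6228 (%²).
σ_p = √5.6228 = 2.371%.
At 99.5%, z = 2.576.
VaR = 2.576 × 2.371% = 6.108%; on $2,500,000 that is $152,700.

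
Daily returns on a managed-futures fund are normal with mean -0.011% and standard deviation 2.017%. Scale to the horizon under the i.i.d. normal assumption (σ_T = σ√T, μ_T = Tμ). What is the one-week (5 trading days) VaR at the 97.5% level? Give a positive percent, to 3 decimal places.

8.895%

At 97.5%, z = 1.960.
σ_{5d} = 2.017% × √5 = 4.510%; μ_{5d} = 5 × -0.011% = -0.055%.
VaR = −(-0.055%) + 1.960 × 4.510% = 8.895%.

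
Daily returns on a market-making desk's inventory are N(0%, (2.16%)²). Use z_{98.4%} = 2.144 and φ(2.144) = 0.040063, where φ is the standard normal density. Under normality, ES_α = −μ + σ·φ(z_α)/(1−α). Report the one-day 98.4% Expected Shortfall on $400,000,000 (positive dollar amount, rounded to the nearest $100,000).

$21,600,000

Tail multiplier: φ(z)/(1−α) = 0.040063 / 0.016 = 2.504.
ES = 2.16% × 2.504 = 5.409%.
On $400,000,000: 0.05409 × $400,000,000 = $21,636,000.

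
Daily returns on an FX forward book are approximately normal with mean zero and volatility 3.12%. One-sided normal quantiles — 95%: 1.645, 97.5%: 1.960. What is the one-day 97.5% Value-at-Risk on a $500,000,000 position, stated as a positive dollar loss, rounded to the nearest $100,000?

$30,600,000

VaR = z·σ = 1.960 × 3.12% = 6.115%.
On $500,000,000: 0.06115 × $500,000,000 = $30,575,000.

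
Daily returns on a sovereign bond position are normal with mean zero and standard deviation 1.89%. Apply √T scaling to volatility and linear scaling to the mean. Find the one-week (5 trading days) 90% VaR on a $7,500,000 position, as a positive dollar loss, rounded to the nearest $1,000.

At 90%, z = 1.282.
σ_{5d} = 1.89% × √5 = 4.226%.
VaR = 1.282 × 4.226% = 5.418%.
On $7,500,000: 0.05418 × $7,500,000 = $406,350.

$406,000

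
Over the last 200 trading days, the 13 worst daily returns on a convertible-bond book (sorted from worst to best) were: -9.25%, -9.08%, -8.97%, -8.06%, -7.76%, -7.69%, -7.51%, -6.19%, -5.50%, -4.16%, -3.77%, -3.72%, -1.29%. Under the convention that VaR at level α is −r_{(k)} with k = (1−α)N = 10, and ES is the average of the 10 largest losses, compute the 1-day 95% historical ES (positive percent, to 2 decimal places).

7.42%

The 10 worst returns sum to -74.17%.
ES = −(-74.17%) / 10 = 7.417% ≈ 7.42%.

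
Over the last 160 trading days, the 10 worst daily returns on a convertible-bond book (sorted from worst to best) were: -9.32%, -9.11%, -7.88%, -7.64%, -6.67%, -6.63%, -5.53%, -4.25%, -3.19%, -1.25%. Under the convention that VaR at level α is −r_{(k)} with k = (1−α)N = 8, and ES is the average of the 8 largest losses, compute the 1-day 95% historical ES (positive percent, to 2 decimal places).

7.13%

The 8 worst returns sum to -57.03%.
ES = −(-57.03%) / 8 = 7.12875% ≈ 7.13%.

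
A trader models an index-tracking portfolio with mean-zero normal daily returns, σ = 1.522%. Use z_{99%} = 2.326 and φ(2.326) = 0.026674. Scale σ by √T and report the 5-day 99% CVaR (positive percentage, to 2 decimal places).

9.08%

σ_{5d} = 1.522% × √5 = 3.403%.
ES multiplier = φ(z)/(1−α) = 0.026674/0.01 = 2.667.
ES = 3.403% × 2.667 = 9.076%.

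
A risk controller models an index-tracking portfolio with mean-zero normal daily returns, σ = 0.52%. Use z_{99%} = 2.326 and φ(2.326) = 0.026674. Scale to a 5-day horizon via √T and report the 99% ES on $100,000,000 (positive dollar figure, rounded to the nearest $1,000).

$3,102,000

σ_{5d} = 0.52% × √5 = 1.163%.
ES multiplier = φ(z)/(1−α) = 0.026674/0.01 = 2.667.
ES = 1.163% × 2.667 = 3.102%; on $100,000,000: $3,102,000.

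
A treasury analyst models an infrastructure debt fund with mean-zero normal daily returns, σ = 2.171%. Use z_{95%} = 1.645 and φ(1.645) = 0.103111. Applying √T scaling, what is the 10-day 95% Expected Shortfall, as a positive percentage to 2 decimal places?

σ_{10d} = 2.171% × √10 = 6.865%.
ES multiplier = φ(z)/(1−α) = 0.103111/0.05 = 2.062.
ES = 6.865% × 2.062 = 14.156%.

14.16%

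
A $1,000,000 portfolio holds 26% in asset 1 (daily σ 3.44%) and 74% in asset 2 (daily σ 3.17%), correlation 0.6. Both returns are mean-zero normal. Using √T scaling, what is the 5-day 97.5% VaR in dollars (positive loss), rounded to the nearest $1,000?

σ_p = √(0.26²·3.44² + 0.74²·3.17² + 2·0.6·0.26·0.74·3.44·3.17) = 2.970%.
σ_{5d} = 2.970% × √5 = 6.641%.
z(97.5%) = 1.960.
VaR = 1.960 × 6.641% = 13.016%; on $1,000,000 that is $130,160.

$130,000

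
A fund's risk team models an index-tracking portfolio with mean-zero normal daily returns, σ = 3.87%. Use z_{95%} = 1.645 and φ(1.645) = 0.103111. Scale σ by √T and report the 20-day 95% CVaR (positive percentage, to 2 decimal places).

35.69%

σ_{20d} = 3.87% × √20 = 17.307%.
ES multiplier = φ(z)/(1−α) = 0.103111/0.05 = 2.062.
ES = 17.307% × 2.062 = 35.687%.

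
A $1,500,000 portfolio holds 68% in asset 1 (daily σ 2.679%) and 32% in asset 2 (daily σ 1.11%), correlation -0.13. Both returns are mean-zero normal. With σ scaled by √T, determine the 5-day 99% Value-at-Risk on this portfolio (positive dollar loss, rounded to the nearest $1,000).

$141,000

σ_p = √(0.68²·2.679² + 0.32²·1.11² + 2·-0.13·0.68·0.32·2.679·1.11) = 1.810%.
σ_{5d} = 1.810% × √5 = 4.047%.
z(99%) = 2.326.
VaR = 2.326 × 4.047% = 9.413%; on $1,500,000 that is $141,195.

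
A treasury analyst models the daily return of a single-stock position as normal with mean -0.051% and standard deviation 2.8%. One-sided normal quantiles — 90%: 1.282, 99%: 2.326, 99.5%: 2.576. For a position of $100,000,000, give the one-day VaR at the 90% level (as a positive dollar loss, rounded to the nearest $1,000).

VaR = −μ + z·σ = −(-0.051%) + 1.282 × 2.8% = 3.641%.
On $100,000,000: 0.03641 × $100,000,000 = $3,641,000.

$3,641,000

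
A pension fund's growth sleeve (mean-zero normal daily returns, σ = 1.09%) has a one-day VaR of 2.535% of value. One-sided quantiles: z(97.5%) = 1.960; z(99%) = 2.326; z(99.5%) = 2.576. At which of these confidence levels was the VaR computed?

Implied z = VaR/σ = 2.535 / 1.09 = 2.326.
This matches z(99%) = 2.326.

99%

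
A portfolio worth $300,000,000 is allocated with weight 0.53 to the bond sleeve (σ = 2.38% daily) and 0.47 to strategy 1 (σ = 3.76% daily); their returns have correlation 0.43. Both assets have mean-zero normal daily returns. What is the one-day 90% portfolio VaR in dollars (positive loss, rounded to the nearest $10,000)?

$9,900,000

σ_p² = 0.53²·2.38² + 0.47²·3.76² + 2·0.43·0.53·0.47·2.38·3.76 = 6.6312 (%²).
σ_p = √6.6312 = 2.575%.
At 90%, z = 1.282.
VaR = 1.282 × 2.575% = 3.301%; on $300,000,000 that is $9,903,000.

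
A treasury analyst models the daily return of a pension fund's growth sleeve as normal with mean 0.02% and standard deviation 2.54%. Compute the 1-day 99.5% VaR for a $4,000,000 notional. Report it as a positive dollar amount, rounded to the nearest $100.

$260,900

At 99.5% one-sided, z = 2.576.
VaR = −μ + z·σ = −(0.02%) + 2.576 × 2.54% = 6.523%.
On $4,000,000: 0.06523 × $4,000,000 = $260,920.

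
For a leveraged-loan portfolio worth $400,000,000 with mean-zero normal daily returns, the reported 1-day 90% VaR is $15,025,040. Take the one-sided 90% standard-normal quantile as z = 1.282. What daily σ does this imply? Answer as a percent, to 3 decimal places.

VaR as a fraction: $15,025,040 / $400,000,000 = 3.756%.
σ = VaR / z = 3.756% / 1.282 = 2.930%.

2.930%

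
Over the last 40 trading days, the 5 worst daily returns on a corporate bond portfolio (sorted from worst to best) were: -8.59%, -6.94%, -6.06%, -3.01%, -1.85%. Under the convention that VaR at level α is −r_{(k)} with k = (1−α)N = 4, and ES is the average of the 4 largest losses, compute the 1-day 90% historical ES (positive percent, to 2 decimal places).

6.15%

The 4 worst returns sum to -24.60%.
ES = −(-24.60%) / 4 = 6.15%.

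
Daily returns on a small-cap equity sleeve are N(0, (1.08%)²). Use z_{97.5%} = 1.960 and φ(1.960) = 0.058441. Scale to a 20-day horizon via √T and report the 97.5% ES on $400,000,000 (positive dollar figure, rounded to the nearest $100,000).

$45,200,000

σ_{20d} = 1.08% × √20 = 4.830%.
ES multiplier = φ(z)/(1−α) = 0.058441/0.025 = 2.338.
ES = 4.830% × 2.338 = 11.293%; on $400,000,000: $45,172,000.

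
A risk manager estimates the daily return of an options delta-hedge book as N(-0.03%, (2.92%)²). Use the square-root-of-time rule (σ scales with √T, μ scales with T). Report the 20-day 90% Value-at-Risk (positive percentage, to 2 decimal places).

17.34%

At 90%, z = 1.282.
σ_{20d} = 2.92% × √20 = 13.059%; μ_{20d} = 20 × -0.03% = -0.600%.
VaR = −(-0.600%) + 1.282 × 13.059% = 17.342%.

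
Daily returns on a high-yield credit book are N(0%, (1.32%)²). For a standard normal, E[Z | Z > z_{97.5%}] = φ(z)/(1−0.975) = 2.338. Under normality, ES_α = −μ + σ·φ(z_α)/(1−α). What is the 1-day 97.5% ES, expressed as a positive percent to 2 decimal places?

3.09%

ES = 1.32% × 2.338 = 3.086%.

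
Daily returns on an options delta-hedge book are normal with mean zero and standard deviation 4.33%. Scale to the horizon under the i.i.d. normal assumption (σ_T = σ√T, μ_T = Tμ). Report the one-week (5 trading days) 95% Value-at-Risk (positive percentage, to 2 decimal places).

15.93%

At 95%, z = 1.645.
σ_{5d} = 4.33% × √5 = 9.682%.
VaR = 1.645 × 9.682% = 15.927%.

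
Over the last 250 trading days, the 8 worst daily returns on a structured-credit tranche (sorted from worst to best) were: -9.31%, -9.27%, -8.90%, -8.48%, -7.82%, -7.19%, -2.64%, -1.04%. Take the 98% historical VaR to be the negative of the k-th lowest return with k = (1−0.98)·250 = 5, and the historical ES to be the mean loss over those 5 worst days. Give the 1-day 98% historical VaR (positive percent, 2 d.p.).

k = 5; the 5th lowest return is -7.82%, so VaR = 7.82%.

7.82%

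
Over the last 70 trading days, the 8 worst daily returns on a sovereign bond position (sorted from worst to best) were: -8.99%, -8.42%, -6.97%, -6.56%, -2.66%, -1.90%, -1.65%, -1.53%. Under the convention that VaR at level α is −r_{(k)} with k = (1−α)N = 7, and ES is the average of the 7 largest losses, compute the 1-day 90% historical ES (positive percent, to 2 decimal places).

5.31%

The 7 worst returns sum to -37.15%.
ES = −(-37.15%) / 7 = 5.3071…% ≈ 5.31%.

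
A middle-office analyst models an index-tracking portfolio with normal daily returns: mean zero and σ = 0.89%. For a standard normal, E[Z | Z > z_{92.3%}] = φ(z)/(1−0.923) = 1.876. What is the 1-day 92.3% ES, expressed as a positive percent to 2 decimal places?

ES = 0.89% × 1.876 = 1.670%.

1.67%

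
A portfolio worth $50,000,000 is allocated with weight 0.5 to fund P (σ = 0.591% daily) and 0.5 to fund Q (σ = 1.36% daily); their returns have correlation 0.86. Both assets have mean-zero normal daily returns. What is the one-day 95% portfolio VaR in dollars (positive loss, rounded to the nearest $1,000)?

$778,000

σ_p² = 0.5²·0.591² + 0.5²·1.36² + 2·0.86·0.5·0.5·0.591·1.36 = 0.8953 (%²).
σ_p = √0.8953 = 0.946%.
At 95%, z = 1.645.
VaR = 1.645 × 0.946% = 1.556%; on $50,000,000 that is $778,000.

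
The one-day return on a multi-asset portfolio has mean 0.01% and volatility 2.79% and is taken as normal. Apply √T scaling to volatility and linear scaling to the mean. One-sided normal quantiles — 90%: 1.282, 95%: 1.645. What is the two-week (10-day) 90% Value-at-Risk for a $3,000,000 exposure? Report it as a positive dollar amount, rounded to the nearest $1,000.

σ_{10d} = 2.79% × √10 = 8.823%; μ_{10d} = 10 × 0.01% = 0.100%.
VaR = −(0.100%) + 1.282 × 8.823% = 11.211%.
On $3,000,000: 0.11211 × $3,000,000 = $336,330.

$336,000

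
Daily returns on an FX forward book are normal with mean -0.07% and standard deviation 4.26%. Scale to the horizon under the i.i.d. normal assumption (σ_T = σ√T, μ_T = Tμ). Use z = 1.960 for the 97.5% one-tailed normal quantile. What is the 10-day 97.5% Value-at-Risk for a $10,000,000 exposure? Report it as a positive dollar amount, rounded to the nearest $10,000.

σ_{10d} = 4.26% × √10 = 13.471%; μ_{10d} = 10 × -0.07% = -0.700%.
VaR = −(-0.700%) + 1.960 × 13.471% = 27.103%.
On $10,000,000: 0.27103 × $10,000,000 = $2,710,300.

$2,710,000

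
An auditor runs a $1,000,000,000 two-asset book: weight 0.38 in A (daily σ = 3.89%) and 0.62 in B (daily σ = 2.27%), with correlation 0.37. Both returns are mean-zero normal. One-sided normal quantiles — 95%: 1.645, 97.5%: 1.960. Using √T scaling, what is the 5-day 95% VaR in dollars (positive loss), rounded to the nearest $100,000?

σ_p = √(0.38²·3.89² + 0.62²·2.27² + 2·0.37·0.38·0.62·3.89·2.27) = 2.389%.
σ_{5d} = 2.389% × √5 = 5.342%.
VaR = 1.645 × 5.342% = 8.788%; on $1,000,000,000 that is $87,880,000.

$87,900,000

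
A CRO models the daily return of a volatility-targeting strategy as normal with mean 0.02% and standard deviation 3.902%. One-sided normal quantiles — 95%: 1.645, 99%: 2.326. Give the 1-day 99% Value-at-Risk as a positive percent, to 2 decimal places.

VaR = −μ + z·σ = −(0.02%) + 2.326 × 3.902% = 9.056%.

9.06%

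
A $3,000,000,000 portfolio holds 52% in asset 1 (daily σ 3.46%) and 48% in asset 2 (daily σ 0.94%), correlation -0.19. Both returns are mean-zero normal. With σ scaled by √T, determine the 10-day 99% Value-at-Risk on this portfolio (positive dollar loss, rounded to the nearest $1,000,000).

$391,000,000

σ_p = √(0.52²·3.46² + 0.48²·0.94² + 2·-0.19·0.52·0.48·3.46·0.94) = 1.770%.
σ_{10d} = 1.770% × √10 = 5.597%.
z(99%) = 2.326.
VaR = 2.326 × 5.597% = 13.019%; on $3,000,000,000 that is $390,570,000.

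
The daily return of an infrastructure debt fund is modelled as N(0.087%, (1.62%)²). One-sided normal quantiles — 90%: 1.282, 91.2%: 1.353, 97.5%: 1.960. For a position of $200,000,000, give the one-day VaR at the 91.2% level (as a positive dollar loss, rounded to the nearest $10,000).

VaR = −μ + z·σ = −(0.087%) + 1.353 × 1.62% = 2.105%.
On $200,000,000: 0.02105 × $200,000,000 = $4,210,000.

$4,210,000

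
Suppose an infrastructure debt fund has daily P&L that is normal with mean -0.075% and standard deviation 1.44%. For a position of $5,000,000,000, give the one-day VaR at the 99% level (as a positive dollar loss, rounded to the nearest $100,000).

$171,200,000

At 99% one-sided, z = 2.326.
VaR = −μ + z·σ = −(-0.075%) + 2.326 × 1.44% = 3.424%.
On $5,000,000,000: 0.03424 × $5,000,000,000 = $171,200,000.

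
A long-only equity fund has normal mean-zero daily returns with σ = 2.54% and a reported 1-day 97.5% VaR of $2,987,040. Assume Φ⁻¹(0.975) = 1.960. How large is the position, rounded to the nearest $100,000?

$60,000,000

VaR as a fraction of value: z·σ = 1.960 × 2.54% = 4.9784%.
Position = $2,987,040 / 0.049784 = $60,000,000.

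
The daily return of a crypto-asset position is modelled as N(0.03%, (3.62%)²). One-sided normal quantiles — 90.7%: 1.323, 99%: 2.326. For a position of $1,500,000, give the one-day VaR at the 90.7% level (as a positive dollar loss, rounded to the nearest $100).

VaR = −μ + z·σ = −(0.03%) + 1.323 × 3.62% = 4.759%.
On $1,500,000: 0.04759 × $1,500,000 = $71,385.

$71,400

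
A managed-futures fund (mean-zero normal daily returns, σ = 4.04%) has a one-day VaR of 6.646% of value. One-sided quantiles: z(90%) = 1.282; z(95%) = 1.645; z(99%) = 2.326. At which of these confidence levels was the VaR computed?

Implied z = VaR/σ = 6.646 / 4.04 = 1.645.
This matches z(95%) = 1.645.

95%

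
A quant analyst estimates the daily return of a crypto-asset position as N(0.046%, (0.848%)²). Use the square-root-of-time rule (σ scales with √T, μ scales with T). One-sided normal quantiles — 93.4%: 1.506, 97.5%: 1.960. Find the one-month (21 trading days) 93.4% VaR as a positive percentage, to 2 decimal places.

σ_{21d} = 0.848% × √21 = 3.886%; μ_{21d} = 21 × 0.046% = 0.966%.
VaR = −(0.966%) + 1.506 × 3.886% = 4.886%.

4.89%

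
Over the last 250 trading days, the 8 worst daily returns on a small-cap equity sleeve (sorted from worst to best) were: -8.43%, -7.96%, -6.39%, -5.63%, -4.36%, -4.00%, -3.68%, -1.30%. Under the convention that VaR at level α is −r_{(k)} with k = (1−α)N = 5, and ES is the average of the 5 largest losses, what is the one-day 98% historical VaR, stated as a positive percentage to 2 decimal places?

4.36%

k = 5; the 5th lowest return is -4.36%, so VaR = 4.36%.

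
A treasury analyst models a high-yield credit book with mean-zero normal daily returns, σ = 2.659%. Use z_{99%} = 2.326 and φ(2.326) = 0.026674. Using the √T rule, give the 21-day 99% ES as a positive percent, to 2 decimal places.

32.50%

σ_{21d} = 2.659% × √21 = 12.185%.
ES multiplier = φ(z)/(1−α) = 0.026674/0.01 = 2.667.
ES = 12.185% × 2.667 = 32.497%.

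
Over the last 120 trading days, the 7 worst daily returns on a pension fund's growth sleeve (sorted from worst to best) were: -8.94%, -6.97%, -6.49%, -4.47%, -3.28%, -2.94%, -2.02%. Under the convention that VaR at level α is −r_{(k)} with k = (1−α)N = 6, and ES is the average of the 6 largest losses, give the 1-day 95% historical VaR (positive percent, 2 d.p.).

2.94%

k = 6; the 6th lowest return is -2.94%, so VaR = 2.94%.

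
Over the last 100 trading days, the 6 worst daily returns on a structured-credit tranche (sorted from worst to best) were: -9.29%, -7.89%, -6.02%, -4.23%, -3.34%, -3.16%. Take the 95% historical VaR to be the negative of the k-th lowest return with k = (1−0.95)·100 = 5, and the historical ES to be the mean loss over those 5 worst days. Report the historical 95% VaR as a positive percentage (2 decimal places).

3.34%

k = 5; the 5th lowest return is -3.34%, so VaR = 3.34%.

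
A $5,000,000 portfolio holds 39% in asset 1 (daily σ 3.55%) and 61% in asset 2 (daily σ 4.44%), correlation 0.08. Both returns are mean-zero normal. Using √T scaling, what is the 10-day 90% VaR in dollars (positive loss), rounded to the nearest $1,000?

σ_p = √(0.39²·3.55² + 0.61²·4.44² + 2·0.08·0.39·0.61·3.55·4.44) = 3.139%.
σ_{10d} = 3.139% × √10 = 9.926%.
z(90%) = 1.282.
VaR = 1.282 × 9.926% = 12.725%; on $5,000,000 that is $636,250.

$636,000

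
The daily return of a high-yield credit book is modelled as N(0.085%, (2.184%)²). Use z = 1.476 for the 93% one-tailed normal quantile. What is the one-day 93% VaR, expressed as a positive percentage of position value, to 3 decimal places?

VaR = −μ + z·σ = −(0.085%) + 1.476 × 2.184% = 3.139%.

3.139%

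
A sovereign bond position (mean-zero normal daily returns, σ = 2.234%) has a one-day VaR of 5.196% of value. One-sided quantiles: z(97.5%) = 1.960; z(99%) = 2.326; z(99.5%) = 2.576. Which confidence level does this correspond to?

99%

Implied z = VaR/σ = 5.196 / 2.234 = 2.326.
This matches z(99%) = 2.326.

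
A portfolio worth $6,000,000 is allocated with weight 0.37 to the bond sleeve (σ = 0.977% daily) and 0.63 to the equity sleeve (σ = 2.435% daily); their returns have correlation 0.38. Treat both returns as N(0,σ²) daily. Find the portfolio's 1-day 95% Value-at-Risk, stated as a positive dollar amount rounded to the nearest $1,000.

σ_p² = 0.37²·0.977² + 0.63²·2.435² + 2·0.38·0.37·0.63·0.977·2.435 = 2.9054 (%²).
σ_p = √2.9054 = 1.705%.
At 95%, z = 1.645.
VaR = 1.645 × 1.705% = 2.805%; on $6,000,000 that is $168,300.

$168,000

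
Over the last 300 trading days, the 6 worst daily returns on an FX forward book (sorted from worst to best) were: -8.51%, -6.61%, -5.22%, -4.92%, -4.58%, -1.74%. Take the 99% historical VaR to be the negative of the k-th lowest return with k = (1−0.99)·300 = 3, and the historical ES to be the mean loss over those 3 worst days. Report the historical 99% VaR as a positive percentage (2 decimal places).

5.22%

k = 3; the 3rd lowest return is -5.22%, so VaR = 5.22%.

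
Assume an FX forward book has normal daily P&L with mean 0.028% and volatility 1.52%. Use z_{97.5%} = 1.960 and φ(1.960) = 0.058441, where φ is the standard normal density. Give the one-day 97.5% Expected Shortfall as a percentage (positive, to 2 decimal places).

3.53%

Tail multiplier: φ(z)/(1−α) = 0.058441 / 0.025 = 2.338.
ES = −(0.028%) + 1.52% × 2.338 = 3.526%.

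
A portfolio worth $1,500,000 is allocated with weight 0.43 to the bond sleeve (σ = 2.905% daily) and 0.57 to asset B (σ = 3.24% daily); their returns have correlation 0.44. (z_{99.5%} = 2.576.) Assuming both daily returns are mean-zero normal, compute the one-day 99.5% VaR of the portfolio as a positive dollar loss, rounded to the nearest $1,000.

$102,000

σ_p² = 0.43²·2.905² + 0.57²·3.24² + 2·0.44·0.43·0.57·2.905·3.24 = 7.0011 (%²).
σ_p = √7.0011 = 2.646%.
VaR = 2.576 × 2.646% = 6.816%; on $1,500,000 that is $102,240.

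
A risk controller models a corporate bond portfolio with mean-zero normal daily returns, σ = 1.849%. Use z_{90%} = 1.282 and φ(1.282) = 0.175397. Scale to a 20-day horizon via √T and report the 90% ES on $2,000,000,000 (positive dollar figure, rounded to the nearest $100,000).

σ_{20d} = 1.849% × √20 = 8.269%.
ES multiplier = φ(z)/(1−α) = 0.175397/0.1 = 1.754.
ES = 8.269% × 1.754 = 14.504%; on $2,000,000,000: $290,080,000.

$290,100,000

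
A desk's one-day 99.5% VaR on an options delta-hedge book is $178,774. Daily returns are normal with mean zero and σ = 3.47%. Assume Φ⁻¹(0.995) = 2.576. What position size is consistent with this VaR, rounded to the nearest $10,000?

$2,000,000

VaR as a fraction of value: z·σ = 2.576 × 3.47% = 8.93872%.
Position = $178,774 / 0.0893872 = $1,999,996.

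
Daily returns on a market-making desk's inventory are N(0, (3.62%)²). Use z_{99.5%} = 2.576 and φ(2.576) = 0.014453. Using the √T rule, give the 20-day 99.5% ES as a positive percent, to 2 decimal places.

46.80%

σ_{20d} = 3.62% × √20 = 16.189%.
ES multiplier = φ(z)/(1−α) = 0.014453/0.005 = 2.891.
ES = 16.189% × 2.891 = 46.802%.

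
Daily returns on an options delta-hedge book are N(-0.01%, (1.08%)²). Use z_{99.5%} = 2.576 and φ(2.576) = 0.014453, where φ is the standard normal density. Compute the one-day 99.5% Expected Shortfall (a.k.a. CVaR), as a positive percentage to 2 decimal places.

3.13%

Tail multiplier: φ(z)/(1−α) = 0.014453 / 0.005 = 2.891.
ES = −(-0.01%) + 1.08% × 2.891 = 3.132%.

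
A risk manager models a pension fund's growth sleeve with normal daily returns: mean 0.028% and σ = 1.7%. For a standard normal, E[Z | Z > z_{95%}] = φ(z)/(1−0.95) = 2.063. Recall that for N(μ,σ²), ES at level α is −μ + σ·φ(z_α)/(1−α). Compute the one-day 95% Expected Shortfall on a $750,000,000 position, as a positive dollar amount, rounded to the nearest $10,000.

$26,090,000

ES = −(0.028%) + 1.7% × 2.063 = 3.479%.
On $750,000,000: 0.03479 × $750,000,000 = $26,092,500.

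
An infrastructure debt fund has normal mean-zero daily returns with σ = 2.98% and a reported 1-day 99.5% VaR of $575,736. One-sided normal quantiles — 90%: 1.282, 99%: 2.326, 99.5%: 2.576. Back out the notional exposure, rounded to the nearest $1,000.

$7,500,000

VaR as a fraction of value: z·σ = 2.576 × 2.98% = 7.67648%.
Position = $575,736 / 0.0767648 = $7,500,000.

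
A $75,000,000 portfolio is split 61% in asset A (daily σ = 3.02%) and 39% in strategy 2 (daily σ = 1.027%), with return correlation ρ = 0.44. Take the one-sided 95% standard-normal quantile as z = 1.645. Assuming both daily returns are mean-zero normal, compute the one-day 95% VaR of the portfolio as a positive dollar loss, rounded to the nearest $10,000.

$2,530,000

σ_p² = 0.61²·3.02² + 0.39²·1.027² + 2·0.44·0.61·0.39·3.02·1.027 = 4.2034 (%²).
σ_p = √4.2034 = 2.050%.
VaR = 1.645 × 2.050% = 3.372%; on $75,000,000 that is $2,529,000.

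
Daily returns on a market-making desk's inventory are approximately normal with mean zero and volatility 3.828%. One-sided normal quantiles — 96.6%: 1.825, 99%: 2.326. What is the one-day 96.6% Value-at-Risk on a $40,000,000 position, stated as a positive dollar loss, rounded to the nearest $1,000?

VaR = z·σ = 1.825 × 3.828% = 6.986%.
On $40,000,000: 0.06986 × $40,000,000 = $2,794,400.

$2,794,000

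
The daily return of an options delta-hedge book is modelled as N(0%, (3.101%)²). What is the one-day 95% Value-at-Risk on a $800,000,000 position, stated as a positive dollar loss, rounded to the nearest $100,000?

At 95% one-sided, z = 1.645.
VaR = z·σ = 1.645 × 3.101% = 5.101%.
On $800,000,000: 0.05101 × $800,000,000 = $40,808,000.

$40,800,000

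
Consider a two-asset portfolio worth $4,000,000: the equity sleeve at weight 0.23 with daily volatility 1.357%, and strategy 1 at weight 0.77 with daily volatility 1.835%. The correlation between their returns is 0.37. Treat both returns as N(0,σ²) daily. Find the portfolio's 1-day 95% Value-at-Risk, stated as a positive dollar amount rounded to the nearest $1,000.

σ_p² = 0.23²·1.357² + 0.77²·1.835² + 2·0.37·0.23·0.77·1.357·1.835 = 2.4202 (%²).
σ_p = √2.4202 = 1.556%.
At 95%, z = 1.645.
VaR = 1.645 × 1.556% = 2.560%; on $4,000,000 that is $102,400.

$102,000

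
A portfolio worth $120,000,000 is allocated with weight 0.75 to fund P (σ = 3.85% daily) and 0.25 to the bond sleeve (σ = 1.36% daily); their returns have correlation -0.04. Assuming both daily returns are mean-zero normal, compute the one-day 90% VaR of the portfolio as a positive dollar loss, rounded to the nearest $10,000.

$4,450,000

σ_p² = 0.75²·3.85² + 0.25²·1.36² + 2·-0.04·0.75·0.25·3.85·1.36 = 8.3747 (%²).
σ_p = √8.3747 = 2.894%.
At 90%, z = 1.282.
VaR = 1.282 × 2.894% = 3.710%; on $120,000,000 that is $4,452,000.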